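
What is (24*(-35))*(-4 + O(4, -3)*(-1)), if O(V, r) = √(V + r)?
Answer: 4200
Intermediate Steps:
(24*(-35))*(-4 + O(4, -3)*(-1)) = (24*(-35))*(-4 + √(4 - 3)*(-1)) = -840*(-4 + √1*(-1)) = -840*(-4 + 1*(-1)) = -840*(-4 - 1) = -840*(-5) = 4200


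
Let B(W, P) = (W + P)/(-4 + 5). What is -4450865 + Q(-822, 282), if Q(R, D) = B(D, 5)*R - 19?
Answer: -4686798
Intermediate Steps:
B(W, P) = P + W (B(W, P) = (P + W)/1 = (P + W)*1 = P + W)
Q(R, D) = -19 + R*(5 + D) (Q(R, D) = (5 + D)*R - 19 = R*(5 + D) - 19 = -19 + R*(5 + D))
-4450865 + Q(-822, 282) = -4450865 + (-19 - 822*(5 + 282)) = -4450865 + (-19 - 822*287) = -4450865 + (-19 - 235914) = -4450865 - 235933 = -4686798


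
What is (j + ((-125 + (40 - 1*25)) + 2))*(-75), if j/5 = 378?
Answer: -133650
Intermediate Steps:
j = 1890 (j = 5*378 = 1890)
(j + ((-125 + (40 - 1*25)) + 2))*(-75) = (1890 + ((-125 + (40 - 1*25)) + 2))*(-75) = (1890 + ((-125 + (40 - 25)) + 2))*(-75) = (1890 + ((-125 + 15) + 2))*(-75) = (1890 + (-110 + 2))*(-75) = (1890 - 108)*(-75) = 1782*(-75) = -133650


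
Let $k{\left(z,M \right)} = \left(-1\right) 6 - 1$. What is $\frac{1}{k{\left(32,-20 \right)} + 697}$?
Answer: $\frac{1}{690} \approx 0.0014493$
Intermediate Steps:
$k{\left(z,M \right)} = -7$ ($k{\left(z,M \right)} = -6 + \left(-1 + 0\right) = -6 - 1 = -7$)
$\frac{1}{k{\left(32,-20 \right)} + 697} = \frac{1}{-7 + 697} = \frac{1}{690}$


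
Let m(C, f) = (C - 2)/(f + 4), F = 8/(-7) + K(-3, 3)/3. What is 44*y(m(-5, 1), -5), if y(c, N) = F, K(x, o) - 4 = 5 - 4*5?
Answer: -4444/21 ≈ -211.62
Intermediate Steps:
K(x, o) = -11 (K(x, o) = 4 + (5 - 4*5) = 4 + (5 - 20) = 4 - 15 = -11)
F = -101/21 (F = 8/(-7) - 11/3 = 8*(-1/7) - 11*1/3 = -8/7 - 11/3 = -101/21 ≈ -4.8095)
m(C, f) = (-2 + C)/(4 + f)
y(c, N) = -101/21
44*y(m(-5, 1), -5) = 44*(-101/21) = -4444/21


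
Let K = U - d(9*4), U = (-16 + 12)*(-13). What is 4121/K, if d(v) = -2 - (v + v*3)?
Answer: 4121/198 ≈ 20.813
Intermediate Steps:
U = 52 (U = -4*(-13) = 52)
d(v) = -2 - 4*v (d(v) = -2 - (v + 3*v) = -2 - 4*v)
K = 198 (K = 52 - (-2 - 36*4) = 52 - (-2 - 4*36) = 52 - (-2 - 144) = 52 - 1*(-146) = 52 + 146 = 198)
4121/K = 4121/198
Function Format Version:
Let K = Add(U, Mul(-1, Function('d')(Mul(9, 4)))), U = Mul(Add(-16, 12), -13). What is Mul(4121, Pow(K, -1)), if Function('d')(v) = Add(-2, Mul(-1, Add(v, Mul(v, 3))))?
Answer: Rational(4121, 198) ≈ 20.813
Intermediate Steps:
U = 52 (U = Mul(-4, -13) = 52)
Function('d')(v) = Add(-2, Mul(-4, v)) (Function('d')(v) = Add(-2, Mul(-1, Add(v, Mul(3, v)))) = Add(-2, Mul(-1, Mul(4, v))) = Add(-2, Mul(-4, v)))
K = 198 (K = Add(52, Mul(-1, Add(-2, Mul(-4, Mul(9, 4))))) = Add(52, Mul(-1, Add(-2, Mul(-4, 36)))) = Add(52, Mul(-1, Add(-2, -144))) = Add(52, Mul(-1, -146)) = Add(52, 146) = 198)
Mul(4121, Pow(K, -1)) = Mul(4121, Pow(198, -1)) = Mul(4121, Rational(1, 198)) = Rational(4121, 198)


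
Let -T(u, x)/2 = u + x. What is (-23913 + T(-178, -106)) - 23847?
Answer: -47192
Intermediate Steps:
T(u, x) = -2*u - 2*x (T(u, x) = -2*(u + x) = -2*u - 2*x)
(-23913 + T(-178, -106)) - 23847 = (-23913 + (-2*(-178) - 2*(-106))) - 23847 = (-23913 + (356 + 212)) - 23847 = (-23913 + 568) - 23847 = -23345 - 23847 = -47192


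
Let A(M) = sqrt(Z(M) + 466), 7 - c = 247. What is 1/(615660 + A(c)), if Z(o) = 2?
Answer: 51305/31586436261 - sqrt(13)/63172872522 ≈ 1.6242e-6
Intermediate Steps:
c = -240 (c = 7 - 1*247 = 7 - 247 = -240)
A(M) = 6*sqrt(13) (A(M) = sqrt(2 + 466) = sqrt(468) = 6*sqrt(13))
1/(615660 + A(c)) = 1/(615660 + 6*sqrt(13))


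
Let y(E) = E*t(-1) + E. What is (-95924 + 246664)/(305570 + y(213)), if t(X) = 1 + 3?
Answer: 30148/61327 ≈ 0.49159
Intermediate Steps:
t(X) = 4
y(E) = 5*E (y(E) = E*4 + E = 4*E + E = 5*E)
(-95924 + 246664)/(305570 + y(213)) = (-95924 + 246664)/(305570 + 5*213) = 150740/(305570 + 1065) = 150740/306635 = 150740*(1/306635) = 30148/61327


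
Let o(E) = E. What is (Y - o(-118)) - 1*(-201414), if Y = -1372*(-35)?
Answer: 249552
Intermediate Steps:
Y = 48020
(Y - o(-118)) - 1*(-201414) = (48020 - 1*(-118)) - 1*(-201414) = (48020 + 118) + 201414 = 48138 + 201414 = 249552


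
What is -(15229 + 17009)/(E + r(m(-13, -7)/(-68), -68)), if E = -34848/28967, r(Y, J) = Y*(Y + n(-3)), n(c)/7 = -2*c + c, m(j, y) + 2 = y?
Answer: -479785287456/23721451 ≈ -20226.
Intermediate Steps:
m(j, y) = -2 + y
n(c) = -7*c (n(c) = 7*(-2*c + c) = 7*(-c) = -7*c)
r(Y, J) = Y*(21 + Y) (r(Y, J) = Y*(Y - 7*(-3)) = Y*(Y + 21) = Y*(21 + Y))
E = -34848/28967 (E = -34848*1/28967 = -34848/28967 ≈ -1.2030)
-(15229 + 17009)/(E + r(m(-13, -7)/(-68), -68)) = -(15229 + 17009)/(-34848/28967 + ((-2 - 7)/(-68))*(21 + (-2 - 7)/(-68))) = -32238/(-34848/28967 + (-9*(-1/68))*(21 - 9*(-1/68))) = -32238/(-34848/28967 + 9*(21 + 9/68)/68) = -32238/(-34848/28967 + (9/68)*(1437/68)) = -32238/(-34848/28967 + 12933/4624) = -32238/213493059/133943408 = -32238*133943408/213493059 = -1*479785287456/23721451 = -479785287456/23721451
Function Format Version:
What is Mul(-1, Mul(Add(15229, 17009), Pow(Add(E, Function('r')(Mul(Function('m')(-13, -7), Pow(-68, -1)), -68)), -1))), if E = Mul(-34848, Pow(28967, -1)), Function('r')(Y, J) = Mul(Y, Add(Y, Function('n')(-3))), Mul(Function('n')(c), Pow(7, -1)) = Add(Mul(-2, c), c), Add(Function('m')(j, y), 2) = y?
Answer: Rational(-479785287456, 23721451) ≈ -20226.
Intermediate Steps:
Function('m')(j, y) = Add(-2, y)
Function('n')(c) = Mul(-7, c) (Function('n')(c) = Mul(7, Add(Mul(-2, c), c)) = Mul(7, Mul(-1, c)) = Mul(-7, c))
Function('r')(Y, J) = Mul(Y, Add(21, Y)) (Function('r')(Y, J) = Mul(Y, Add(Y, Mul(-7, -3))) = Mul(Y, Add(Y, 21)) = Mul(Y, Add(21, Y)))
E = Rational(-34848, 28967) (E = Mul(-34848, Rational(1, 28967)) = Rational(-34848, 28967) ≈ -1.2030)
Mul(-1, Mul(Add(15229, 17009), Pow(Add(E, Function('r')(Mul(Function('m')(-13, -7), Pow(-68, -1)), -68)), -1))) = Mul(-1, Mul(Add(15229, 17009), Pow(Add(Rational(-34848, 28967), Mul(Mul(Add(-2, -7), Pow(-68, -1)), Add(21, Mul(Add(-2, -7), Pow(-68, -1))))), -1))) = Mul(-1, Mul(32238, Pow(Add(Rational(-34848, 28967), Mul(Mul(-9, Rational(-1, 68)), Add(21, Mul(-9, Rational(-1, 68))))), -1))) = Mul(-1, Mul(32238, Pow(Add(Rational(-34848, 28967), Mul(Rational(9, 68), Add(21, Rational(9, 68)))), -1))) = Mul(-1, Mul(32238, Pow(Add(Rational(-34848, 28967), Mul(Rational(9, 68), Rational(1437, 68))), -1))) = Mul(-1, Mul(32238, Pow(Add(Rational(-34848, 28967), Rational(12933, 4624)), -1))) = Mul(-1, Mul(32238, Pow(Rational(213493059, 133943408), -1))) = Mul(-1, Mul(32238, Rational(133943408, 213493059))) = Mul(-1, Rational(479785287456, 23721451)) = Rational(-479785287456, 23721451)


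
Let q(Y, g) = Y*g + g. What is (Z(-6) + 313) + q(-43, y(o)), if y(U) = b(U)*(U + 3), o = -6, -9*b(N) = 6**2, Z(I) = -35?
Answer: -226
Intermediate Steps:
b(N) = -4 (b(N) = -1/9*6**2 = -1/9*36 = -4)
y(U) = -12 - 4*U (y(U) = -4*(U + 3) = -4*(3 + U) = -12 - 4*U)
q(Y, g) = g + Y*g
(Z(-6) + 313) + q(-43, y(o)) = (-35 + 313) + (-12 - 4*(-6))*(1 - 43) = 278 + (-12 + 24)*(-42) = 278 + 12*(-42) = 278 - 504 = -226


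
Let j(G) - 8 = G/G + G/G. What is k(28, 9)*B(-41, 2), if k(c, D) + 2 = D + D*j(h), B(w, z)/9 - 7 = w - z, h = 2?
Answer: -31428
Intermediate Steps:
j(G) = 10 (j(G) = 8 + (G/G + G/G) = 8 + (1 + 1) = 8 + 2 = 10)
B(w, z) = 63 - 9*z + 9*w (B(w, z) = 63 + 9*(w - z) = 63 + (-9*z + 9*w) = 63 - 9*z + 9*w)
k(c, D) = -2 + 11*D (k(c, D) = -2 + (D + D*10) = -2 + (D + 10*D) = -2 + 11*D)
k(28, 9)*B(-41, 2) = (-2 + 11*9)*(63 - 9*2 + 9*(-41)) = (-2 + 99)*(63 - 18 - 369) = 97*(-324) = -31428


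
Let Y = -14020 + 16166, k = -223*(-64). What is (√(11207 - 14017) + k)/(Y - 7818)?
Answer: -1784/709 - I*√2810/5672 ≈ -2.5162 - 0.0093458*I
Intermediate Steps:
k = 14272
Y = 2146
(√(11207 - 14017) + k)/(Y - 7818) = (√(11207 - 14017) + 14272)/(2146 - 7818) = (√(-2810) + 14272)/(-5672) = (I*√2810 + 14272)*(-1/5672) = (14272 + I*√2810)*(-1/5672) = -1784/709 - I*√2810/5672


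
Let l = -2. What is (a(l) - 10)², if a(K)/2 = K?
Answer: 196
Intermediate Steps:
a(K) = 2*K
(a(l) - 10)² = (2*(-2) - 10)² = (-4 - 10)² = (-14)² = 196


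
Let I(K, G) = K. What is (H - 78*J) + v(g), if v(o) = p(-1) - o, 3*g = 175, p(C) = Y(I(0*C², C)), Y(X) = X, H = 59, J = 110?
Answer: -25738/3 ≈ -8579.3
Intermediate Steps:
p(C) = 0 (p(C) = 0*C² = 0)
g = 175/3 (g = (⅓)*175 = 175/3 ≈ 58.333)
v(o) = -o (v(o) = 0 - o = -o)
(H - 78*J) + v(g) = (59 - 78*110) - 1*175/3 = (59 - 8580) - 175/3 = -8521 - 175/3 = -25738/3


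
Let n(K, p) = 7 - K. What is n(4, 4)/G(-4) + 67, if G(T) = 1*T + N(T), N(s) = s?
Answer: 533/8 ≈ 66.625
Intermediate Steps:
G(T) = 2*T (G(T) = 1*T + T = T + T = 2*T)
n(4, 4)/G(-4) + 67 = (7 - 1*4)/((2*(-4))) + 67 = (7 - 4)/(-8) + 67 = 3*(-⅛) + 67 = -3/8 + 67 = 533/8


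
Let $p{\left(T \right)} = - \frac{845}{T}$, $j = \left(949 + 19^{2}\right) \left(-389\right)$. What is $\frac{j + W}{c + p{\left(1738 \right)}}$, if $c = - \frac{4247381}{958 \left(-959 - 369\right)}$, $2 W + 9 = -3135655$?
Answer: $- \frac{2296720183952832}{3153459449} \approx -7.2832 \cdot 10^{5}$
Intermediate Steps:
$W = -1567832$ ($W = - \frac{9}{2} + \frac{1}{2} \left(-3135655\right) = - \frac{9}{2} - \frac{3135655}{2} = -1567832$)
$c = \frac{4247381}{1272224}$ ($c = - \frac{4247381}{958 \left(-1328\right)} = - \frac{4247381}{-1272224} = \left(-4247381\right) \left(- \frac{1}{1272224}\right) = \frac{4247381}{1272224} \approx 3.3385$)
$j = -509590$ ($j = \left(949 + 361\right) \left(-389\right) = 1310 \left(-389\right) = -509590$)
$\frac{j + W}{c + p{\left(1738 \right)}} = \frac{-509590 - 1567832}{\frac{4247381}{1272224} - \frac{845}{1738}} = - \frac{2077422}{\frac{4247381}{1272224} - \frac{845}{1738}} = - \frac{2077422}{\frac{3153459449}{1105562656}} = \left(-2077422\right) \frac{1105562656}{3153459449} = - \frac{2296720183952832}{3153459449}$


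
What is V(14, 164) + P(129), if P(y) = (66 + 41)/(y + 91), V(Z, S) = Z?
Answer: 3187/220 ≈ 14.486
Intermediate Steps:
P(y) = 107/(91 + y)
V(14, 164) + P(129) = 14 + 107/(91 + 129) = 14 + 107/220 = 3187/220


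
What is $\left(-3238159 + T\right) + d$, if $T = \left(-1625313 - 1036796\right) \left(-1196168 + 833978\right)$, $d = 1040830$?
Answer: $964187061381$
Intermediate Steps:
$T = 964189258710$ ($T = \left(-2662109\right) \left(-362190\right) = 964189258710$)
$\left(-3238159 + T\right) + d = \left(-3238159 + 964189258710\right) + 1040830 = 964186020551 + 1040830 = 964187061381$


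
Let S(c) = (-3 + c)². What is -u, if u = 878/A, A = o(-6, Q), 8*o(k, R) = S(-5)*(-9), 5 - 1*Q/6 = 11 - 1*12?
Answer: 439/36 ≈ 12.194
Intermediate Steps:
Q = 36 (Q = 30 - 6*(11 - 1*12) = 30 - 6*(11 - 12) = 30 - 6*(-1) = 30 + 6 = 36)
o(k, R) = -72 (o(k, R) = ((-3 - 5)²*(-9))/8 = ((-8)²*(-9))/8 = (64*(-9))/8 = (⅛)*(-576) = -72)
A = -72
u = -439/36 (u = 878/(-72) = 878*(-1/72) = -439/36 ≈ -12.194)
-u = -1*(-439/36) = 439/36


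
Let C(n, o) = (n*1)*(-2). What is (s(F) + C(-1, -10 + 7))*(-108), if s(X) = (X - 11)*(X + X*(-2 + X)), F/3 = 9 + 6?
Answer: -7270776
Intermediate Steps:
F = 45 (F = 3*(9 + 6) = 3*15 = 45)
s(X) = (-11 + X)*(X + X*(-2 + X))
C(n, o) = -2*n (C(n, o) = n*(-2) = -2*n)
(s(F) + C(-1, -10 + 7))*(-108) = (45*(11 + 45**2 - 12*45) - 2*(-1))*(-108) = (45*(11 + 2025 - 540) + 2)*(-108) = (45*1496 + 2)*(-108) = (67320 + 2)*(-108) = 67322*(-108) = -7270776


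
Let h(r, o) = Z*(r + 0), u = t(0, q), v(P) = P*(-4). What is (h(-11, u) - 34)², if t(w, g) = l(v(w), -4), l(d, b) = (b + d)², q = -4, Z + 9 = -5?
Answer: 14400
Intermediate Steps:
v(P) = -4*P
Z = -14 (Z = -9 - 5 = -14)
t(w, g) = (-4 - 4*w)²
u = 16 (u = 16*(1 + 0)² = 16*1² = 16*1 = 16)
h(r, o) = -14*r (h(r, o) = -14*(r + 0) = -14*r)
(h(-11, u) - 34)² = (-14*(-11) - 34)² = (154 - 34)² = 120² = 14400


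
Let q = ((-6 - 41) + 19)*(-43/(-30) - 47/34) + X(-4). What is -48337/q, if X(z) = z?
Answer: 12325935/1384 ≈ 8906.0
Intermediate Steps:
q = -1384/255 (q = ((-6 - 41) + 19)*(-43/(-30) - 47/34) - 4 = (-47 + 19)*(-43*(-1/30) - 47*1/34) - 4 = -28*(43/30 - 47/34) - 4 = -28*13/255 - 4 = -364/255 - 4 = -1384/255 ≈ -5.4275)
-48337/q = -48337/(-1384/255) = -48337*(-255/1384) = 12325935/1384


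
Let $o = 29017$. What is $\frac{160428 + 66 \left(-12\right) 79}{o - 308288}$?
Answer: $- \frac{97860}{279271} \approx -0.35041$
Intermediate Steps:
$\frac{160428 + 66 \left(-12\right) 79}{o - 308288} = \frac{160428 + 66 \left(-12\right) 79}{29017 - 308288} = \frac{160428 - 62568}{-279271} = \left(160428 - 62568\right) \left(- \frac{1}{279271}\right) = 97860 \left(- \frac{1}{279271}\right) = - \frac{97860}{279271}$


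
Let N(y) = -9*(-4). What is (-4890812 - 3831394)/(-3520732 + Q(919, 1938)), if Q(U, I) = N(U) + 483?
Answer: 8722206/3520213 ≈ 2.4777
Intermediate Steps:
N(y) = 36
Q(U, I) = 519 (Q(U, I) = 36 + 483 = 519)
(-4890812 - 3831394)/(-3520732 + Q(919, 1938)) = (-4890812 - 3831394)/(-3520732 + 519) = -8722206/(-3520213) = -8722206*(-1/3520213) = 8722206/3520213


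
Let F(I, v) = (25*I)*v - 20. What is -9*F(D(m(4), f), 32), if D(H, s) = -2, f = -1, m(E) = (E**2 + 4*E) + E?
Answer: 14580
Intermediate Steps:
m(E) = E**2 + 5*E
F(I, v) = -20 + 25*I*v (F(I, v) = 25*I*v - 20 = -20 + 25*I*v)
-9*F(D(m(4), f), 32) = -9*(-20 + 25*(-2)*32) = -9*(-20 - 1600) = -9*(-1620) = 14580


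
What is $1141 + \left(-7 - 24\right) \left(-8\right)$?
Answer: $1389$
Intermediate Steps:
$1141 + \left(-7 - 24\right) \left(-8\right) = 1141 - -248 = 1141 + 248 = 1389$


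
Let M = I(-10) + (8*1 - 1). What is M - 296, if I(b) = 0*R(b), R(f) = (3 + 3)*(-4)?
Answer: -289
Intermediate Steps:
R(f) = -24 (R(f) = 6*(-4) = -24)
I(b) = 0 (I(b) = 0*(-24) = 0)
M = 7 (M = 0 + (8*1 - 1) = 0 + (8 - 1) = 0 + 7 = 7)
M - 296 = 7 - 296 = -289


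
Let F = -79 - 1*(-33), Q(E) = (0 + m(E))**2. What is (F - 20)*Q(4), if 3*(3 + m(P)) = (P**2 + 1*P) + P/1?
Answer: -1650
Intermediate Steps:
m(P) = -3 + P**2/3 + 2*P/3 (m(P) = -3 + ((P**2 + 1*P) + P/1)/3 = -3 + ((P**2 + P) + P*1)/3 = -3 + ((P + P**2) + P)/3 = -3 + (P**2 + 2*P)/3 = -3 + (P**2/3 + 2*P/3) = -3 + P**2/3 + 2*P/3)
Q(E) = (-3 + E**2/3 + 2*E/3)**2 (Q(E) = (0 + (-3 + E**2/3 + 2*E/3))**2 = (-3 + E**2/3 + 2*E/3)**2)
F = -46 (F = -79 + 33 = -46)
(F - 20)*Q(4) = (-46 - 20)*((-9 + 4**2 + 2*4)**2/9) = -22*(-9 + 16 + 8)**2/3 = -22*15**2/3 = -22*225/3 = -66*25 = -1650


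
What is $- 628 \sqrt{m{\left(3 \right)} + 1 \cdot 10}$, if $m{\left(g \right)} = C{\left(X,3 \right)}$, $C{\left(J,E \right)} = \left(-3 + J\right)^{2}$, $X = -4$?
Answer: $- 628 \sqrt{59} \approx -4823.8$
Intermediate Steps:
$m{\left(g \right)} = 49$ ($m{\left(g \right)} = \left(-3 - 4\right)^{2} = \left(-7\right)^{2} = 49$)
$- 628 \sqrt{m{\left(3 \right)} + 1 \cdot 10} = - 628 \sqrt{49 + 1 \cdot 10} = - 628 \sqrt{49 + 10} = - 628 \sqrt{59}$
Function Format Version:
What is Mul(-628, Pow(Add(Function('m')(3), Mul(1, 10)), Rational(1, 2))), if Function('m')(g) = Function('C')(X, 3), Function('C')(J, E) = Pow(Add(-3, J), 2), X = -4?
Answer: Mul(-628, Pow(59, Rational(1, 2))) ≈ -4823.8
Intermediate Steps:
Function('m')(g) = 49 (Function('m')(g) = Pow(Add(-3, -4), 2) = Pow(-7, 2) = 49)
Mul(-628, Pow(Add(Function('m')(3), Mul(1, 10)), Rational(1, 2))) = Mul(-628, Pow(Add(49, Mul(1, 10)), Rational(1, 2))) = Mul(-628, Pow(Add(49, 10), Rational(1, 2))) = Mul(-628, Pow(59, Rational(1, 2)))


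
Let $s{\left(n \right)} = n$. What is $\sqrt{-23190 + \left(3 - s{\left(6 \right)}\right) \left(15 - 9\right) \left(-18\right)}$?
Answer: $i \sqrt{22866} \approx 151.22 i$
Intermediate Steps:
$\sqrt{-23190 + \left(3 - s{\left(6 \right)}\right) \left(15 - 9\right) \left(-18\right)} = \sqrt{-23190 + \left(3 - 6\right) \left(15 - 9\right) \left(-18\right)} = \sqrt{-23190 + \left(-3\right) 6 \left(-18\right)} = \sqrt{-23190 - -324} = \sqrt{-23190 + 324} = \sqrt{-22866} = i \sqrt{22866}$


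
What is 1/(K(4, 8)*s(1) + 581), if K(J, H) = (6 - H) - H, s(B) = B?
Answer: 1/571 ≈ 0.0017513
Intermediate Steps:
K(J, H) = 6 - 2*H
1/(K(4, 8)*s(1) + 581) = 1/((6 - 2*8)*1 + 581) = 1/((6 - 16)*1 + 581) = 1/(-10*1 + 581) = 1/(-10 + 581) = 1/571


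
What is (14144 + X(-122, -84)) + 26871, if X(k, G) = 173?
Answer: 41188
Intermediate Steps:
(14144 + X(-122, -84)) + 26871 = (14144 + 173) + 26871 = 14317 + 26871 = 41188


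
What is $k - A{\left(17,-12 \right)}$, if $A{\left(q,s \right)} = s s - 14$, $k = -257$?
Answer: $-387$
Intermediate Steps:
$A{\left(q,s \right)} = -14 + s^{2}$ ($A{\left(q,s \right)} = s^{2} - 14 = -14 + s^{2}$)
$k - A{\left(17,-12 \right)} = -257 - \left(-14 + \left(-12\right)^{2}\right) = -257 - \left(-14 + 144\right) = -257 - 130 = -387$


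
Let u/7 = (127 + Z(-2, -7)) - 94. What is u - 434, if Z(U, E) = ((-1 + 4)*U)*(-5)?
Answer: 7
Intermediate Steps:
Z(U, E) = -15*U (Z(U, E) = (3*U)*(-5) = -15*U)
u = 441 (u = 7*((127 - 15*(-2)) - 94) = 7*((127 + 30) - 94) = 7*(157 - 94) = 7*63 = 441)
u - 434 = 441 - 434 = 7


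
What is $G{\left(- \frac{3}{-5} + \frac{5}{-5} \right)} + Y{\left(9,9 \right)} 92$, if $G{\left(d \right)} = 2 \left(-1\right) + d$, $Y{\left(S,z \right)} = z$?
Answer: $\frac{4128}{5} \approx 825.6$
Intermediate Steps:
$G{\left(d \right)} = -2 + d$
$G{\left(- \frac{3}{-5} + \frac{5}{-5} \right)} + Y{\left(9,9 \right)} 92 = \left(-2 + \left(- \frac{3}{-5} + \frac{5}{-5}\right)\right) + 9 \cdot 92 = \left(-2 + \left(\left(-3\right) \left(- \frac{1}{5}\right) + 5 \left(- \frac{1}{5}\right)\right)\right) + 828 = \left(-2 + \left(\frac{3}{5} - 1\right)\right) + 828 = \left(-2 - \frac{2}{5}\right) + 828 = - \frac{12}{5} + 828 = \frac{4128}{5}$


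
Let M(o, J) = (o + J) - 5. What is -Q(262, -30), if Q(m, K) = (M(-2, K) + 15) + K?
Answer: 52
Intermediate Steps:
M(o, J) = -5 + J + o (M(o, J) = (J + o) - 5 = -5 + J + o)
Q(m, K) = 8 + 2*K (Q(m, K) = ((-5 + K - 2) + 15) + K = ((-7 + K) + 15) + K = (8 + K) + K = 8 + 2*K)
-Q(262, -30) = -(8 + 2*(-30)) = -(8 - 60) = -1*(-52) = 52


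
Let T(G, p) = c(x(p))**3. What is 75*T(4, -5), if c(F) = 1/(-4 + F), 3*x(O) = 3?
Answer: -25/9 ≈ -2.7778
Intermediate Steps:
x(O) = 1 (x(O) = (1/3)*3 = 1)
T(G, p) = -1/27 (T(G, p) = (1/(-4 + 1))**3 = (1/(-3))**3 = (-1/3)**3 = -1/27)
75*T(4, -5) = 75*(-1/27) = -25/9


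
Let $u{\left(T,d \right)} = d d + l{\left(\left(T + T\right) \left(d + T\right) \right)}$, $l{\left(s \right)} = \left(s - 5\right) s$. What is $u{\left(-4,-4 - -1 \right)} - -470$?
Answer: $3335$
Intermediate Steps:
$l{\left(s \right)} = s \left(-5 + s\right)$ ($l{\left(s \right)} = \left(-5 + s\right) s = s \left(-5 + s\right)$)
$u{\left(T,d \right)} = d^{2} + 2 T \left(-5 + 2 T \left(T + d\right)\right) \left(T + d\right)$ ($u{\left(T,d \right)} = d d + \left(T + T\right) \left(d + T\right) \left(-5 + \left(T + T\right) \left(d + T\right)\right) = d^{2} + 2 T \left(T + d\right) \left(-5 + 2 T \left(T + d\right)\right) = d^{2} + 2 T \left(-5 + 2 T \left(T + d\right)\right) \left(T + d\right)$)
$u{\left(-4,-4 - -1 \right)} - -470 = \left(\left(-4 - -1\right)^{2} + 2 \left(-4\right) \left(-5 + 2 \left(-4\right) \left(-4 - 3\right)\right) \left(-4 - 3\right)\right) - -470 = \left(\left(-4 + 1\right)^{2} + 2 \left(-4\right) \left(-5 + 2 \left(-4\right) \left(-4 + \left(-4 + 1\right)\right)\right) \left(-4 + \left(-4 + 1\right)\right)\right) + 470 = \left(\left(-3\right)^{2} + 2 \left(-4\right) \left(-5 + 2 \left(-4\right) \left(-4 - 3\right)\right) \left(-4 - 3\right)\right) + 470 = \left(9 + 2 \left(-4\right) \left(-5 + 2 \left(-4\right) \left(-7\right)\right) \left(-7\right)\right) + 470 = \left(9 + 2 \left(-4\right) \left(-5 + 56\right) \left(-7\right)\right) + 470 = \left(9 + 2 \left(-4\right) 51 \left(-7\right)\right) + 470 = \left(9 + 2856\right) + 470 = 2865 + 470 = 3335$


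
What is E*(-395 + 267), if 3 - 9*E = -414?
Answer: -17792/3 ≈ -5930.7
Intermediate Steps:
E = 139/3 (E = ⅓ - ⅑*(-414) = ⅓ + 46 = 139/3 ≈ 46.333)
E*(-395 + 267) = 139*(-395 + 267)/3 = (139/3)*(-128) = -17792/3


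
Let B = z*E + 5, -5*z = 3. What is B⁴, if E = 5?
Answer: 16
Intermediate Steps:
z = -⅗ (z = -⅕*3 = -⅗ ≈ -0.60000)
B = 2 (B = -⅗*5 + 5 = -3 + 5 = 2)
B⁴ = 2⁴ = 16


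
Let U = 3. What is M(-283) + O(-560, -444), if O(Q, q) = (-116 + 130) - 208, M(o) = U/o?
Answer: -54905/283 ≈ -194.01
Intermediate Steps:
M(o) = 3/o
O(Q, q) = -194 (O(Q, q) = 14 - 208 = -194)
M(-283) + O(-560, -444) = 3/(-283) - 194 = 3*(-1/283) - 194 = -3/283 - 194 = -54905/283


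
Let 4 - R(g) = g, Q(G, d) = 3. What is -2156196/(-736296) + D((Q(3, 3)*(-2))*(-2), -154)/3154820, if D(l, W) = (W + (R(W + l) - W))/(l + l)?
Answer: 3401207371927/1161440673360 ≈ 2.9284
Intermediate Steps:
R(g) = 4 - g
D(l, W) = (4 - W - l)/(2*l) (D(l, W) = (W + ((4 - (W + l)) - W))/(l + l) = (W + ((4 + (-W - l)) - W))/((2*l)) = (W + ((4 - W - l) - W))*(1/(2*l)) = (W + (4 - l - 2*W))*(1/(2*l)) = (4 - W - l)*(1/(2*l)) = (4 - W - l)/(2*l))
-2156196/(-736296) + D((Q(3, 3)*(-2))*(-2), -154)/3154820 = -2156196/(-736296) + ((4 - 1*(-154) - 3*(-2)*(-2))/(2*(((3*(-2))*(-2)))))/3154820 = -2156196*(-1/736296) + ((4 + 154 - (-6)*(-2))/(2*((-6*(-2)))))*(1/3154820) = 179683/61358 + ((1/2)*(4 + 154 - 1*12)/12)*(1/3154820) = 179683/61358 + ((1/2)*(1/12)*(4 + 154 - 12))*(1/3154820) = 179683/61358 + ((1/2)*(1/12)*146)*(1/3154820) = 179683/61358 + (73/12)*(1/3154820) = 179683/61358 + 73/37857840 = 3401207371927/1161440673360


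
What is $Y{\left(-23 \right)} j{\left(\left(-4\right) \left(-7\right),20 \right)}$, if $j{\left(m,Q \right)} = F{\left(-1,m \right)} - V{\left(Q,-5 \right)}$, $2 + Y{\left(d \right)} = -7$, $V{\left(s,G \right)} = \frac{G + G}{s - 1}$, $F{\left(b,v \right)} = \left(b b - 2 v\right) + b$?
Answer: $\frac{9486}{19} \approx 499.26$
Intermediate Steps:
$F{\left(b,v \right)} = b + b^{2} - 2 v$ ($F{\left(b,v \right)} = \left(b^{2} - 2 v\right) + b = b + b^{2} - 2 v$)
$V{\left(s,G \right)} = \frac{2 G}{-1 + s}$
$Y{\left(d \right)} = -9$ ($Y{\left(d \right)} = -2 - 7 = -9$)
$j{\left(m,Q \right)} = - 2 m + \frac{10}{-1 + Q}$ ($j{\left(m,Q \right)} = \left(-1 + \left(-1\right)^{2} - 2 m\right) - 2 \left(-5\right) \frac{1}{-1 + Q} = \left(-1 + 1 - 2 m\right) - - \frac{10}{-1 + Q} = - 2 m + \frac{10}{-1 + Q}$)
$Y{\left(-23 \right)} j{\left(\left(-4\right) \left(-7\right),20 \right)} = - 9 \frac{2 \left(5 - \left(-4\right) \left(-7\right) \left(-1 + 20\right)\right)}{-1 + 20} = - 9 \frac{2 \left(5 - 28 \cdot 19\right)}{19} = - 9 \cdot 2 \cdot \frac{1}{19} \left(5 - 532\right) = - 9 \cdot 2 \cdot \frac{1}{19} \left(-527\right) = \left(-9\right) \left(- \frac{1054}{19}\right) = \frac{9486}{19}$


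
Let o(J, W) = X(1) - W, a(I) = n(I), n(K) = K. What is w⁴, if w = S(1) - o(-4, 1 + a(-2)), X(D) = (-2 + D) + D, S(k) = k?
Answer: 0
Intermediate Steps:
a(I) = I
X(D) = -2 + 2*D
o(J, W) = -W (o(J, W) = (-2 + 2*1) - W = (-2 + 2) - W = 0 - W = -W)
w = 0 (w = 1 - (-1)*(1 - 2) = 1 - (-1)*(-1) = 1 - 1*1 = 1 - 1 = 0)
w⁴ = 0⁴ = 0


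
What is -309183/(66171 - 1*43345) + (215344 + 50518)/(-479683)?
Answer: -154378395001/10949244158 ≈ -14.099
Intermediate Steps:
-309183/(66171 - 1*43345) + (215344 + 50518)/(-479683) = -309183/(66171 - 43345) + 265862*(-1/479683) = -309183/22826 - 265862/479683 = -154378395001/10949244158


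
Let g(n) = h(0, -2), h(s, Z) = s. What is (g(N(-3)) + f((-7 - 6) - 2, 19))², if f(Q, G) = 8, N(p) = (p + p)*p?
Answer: 64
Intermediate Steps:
N(p) = 2*p² (N(p) = (2*p)*p = 2*p²)
g(n) = 0
(g(N(-3)) + f((-7 - 6) - 2, 19))² = (0 + 8)² = 8² = 64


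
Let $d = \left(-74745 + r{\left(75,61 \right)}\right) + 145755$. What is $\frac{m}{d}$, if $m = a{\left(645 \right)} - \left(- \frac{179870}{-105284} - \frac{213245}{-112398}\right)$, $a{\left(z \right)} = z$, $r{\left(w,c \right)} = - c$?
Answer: $\frac{948759412600}{104948745501171} \approx 0.0090402$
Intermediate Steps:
$d = 70949$ ($d = \left(-74745 - 61\right) + 145755 = -74806 + 145755 = 70949$)
$m = \frac{948759412600}{1479213879}$ ($m = 645 - \left(- \frac{179870}{-105284} - \frac{213245}{-112398}\right) = 645 - \left(\left(-179870\right) \left(- \frac{1}{105284}\right) - - \frac{213245}{112398}\right) = 645 - \left(\frac{89935}{52642} + \frac{213245}{112398}\right) = 645 - \frac{5333539355}{1479213879} = \frac{948759412600}{1479213879} \approx 641.39$)
$\frac{m}{d} = \frac{948759412600}{1479213879 \cdot 70949} = \frac{948759412600}{1479213879} \cdot \frac{1}{70949} = \frac{948759412600}{104948745501171}$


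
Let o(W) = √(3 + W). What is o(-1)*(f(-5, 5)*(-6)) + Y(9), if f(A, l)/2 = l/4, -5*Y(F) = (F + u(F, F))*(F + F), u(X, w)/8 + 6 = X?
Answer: -594/5 - 15*√2 ≈ -140.01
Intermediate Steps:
u(X, w) = -48 + 8*X
Y(F) = -2*F*(-48 + 9*F)/5 (Y(F) = -(F + (-48 + 8*F))*(F + F)/5 = -(-48 + 9*F)*2*F/5 = -2*F*(-48 + 9*F)/5)
f(A, l) = l/2 (f(A, l) = 2*(l/4) = l/2)
o(-1)*(f(-5, 5)*(-6)) + Y(9) = √(3 - 1)*(((½)*5)*(-6)) + (6/5)*9*(16 - 3*9) = √2*((5/2)*(-6)) + (6/5)*9*(16 - 27) = √2*(-15) + (6/5)*9*(-11) = -15*√2 - 594/5 = -594/5 - 15*√2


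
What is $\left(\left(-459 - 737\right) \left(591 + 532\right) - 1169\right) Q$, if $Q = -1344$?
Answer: $1806708288$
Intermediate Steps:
$\left(\left(-459 - 737\right) \left(591 + 532\right) - 1169\right) Q = \left(\left(-459 - 737\right) \left(591 + 532\right) - 1169\right) \left(-1344\right) = \left(\left(-1196\right) 1123 - 1169\right) \left(-1344\right) = \left(-1343108 - 1169\right) \left(-1344\right) = \left(-1344277\right) \left(-1344\right) = 1806708288$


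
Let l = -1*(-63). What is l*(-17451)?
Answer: -1099413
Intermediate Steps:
l = 63
l*(-17451) = 63*(-17451) = -1099413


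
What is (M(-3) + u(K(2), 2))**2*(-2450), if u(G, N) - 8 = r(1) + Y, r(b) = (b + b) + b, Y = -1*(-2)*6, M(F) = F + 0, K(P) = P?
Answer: -980000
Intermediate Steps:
M(F) = F
Y = 12 (Y = 2*6 = 12)
r(b) = 3*b (r(b) = 2*b + b = 3*b)
u(G, N) = 23 (u(G, N) = 8 + (3*1 + 12) = 8 + (3 + 12) = 8 + 15 = 23)
(M(-3) + u(K(2), 2))**2*(-2450) = (-3 + 23)**2*(-2450) = 20**2*(-2450) = 400*(-2450) = -980000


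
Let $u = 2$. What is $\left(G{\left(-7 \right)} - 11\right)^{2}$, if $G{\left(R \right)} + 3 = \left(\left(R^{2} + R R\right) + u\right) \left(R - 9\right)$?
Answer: $2604996$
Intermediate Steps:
$G{\left(R \right)} = -3 + \left(-9 + R\right) \left(2 + 2 R^{2}\right)$ ($G{\left(R \right)} = -3 + \left(\left(R^{2} + R R\right) + 2\right) \left(R - 9\right) = -3 + \left(\left(R^{2} + R^{2}\right) + 2\right) \left(-9 + R\right) = -3 + \left(2 R^{2} + 2\right) \left(-9 + R\right) = -3 + \left(2 + 2 R^{2}\right) \left(-9 + R\right) = -3 + \left(-9 + R\right) \left(2 + 2 R^{2}\right)$)
$\left(G{\left(-7 \right)} - 11\right)^{2} = \left(\left(-21 - 18 \left(-7\right)^{2} + 2 \left(-7\right) + 2 \left(-7\right)^{3}\right) - 11\right)^{2} = \left(\left(-21 - 882 - 14 + 2 \left(-343\right)\right) - 11\right)^{2} = \left(\left(-21 - 882 - 14 - 686\right) - 11\right)^{2} = \left(-1603 - 11\right)^{2} = \left(-1614\right)^{2} = 2604996$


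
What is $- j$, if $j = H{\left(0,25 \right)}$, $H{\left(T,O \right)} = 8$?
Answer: $-8$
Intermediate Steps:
$j = 8$
$- j = \left(-1\right) 8 = -8$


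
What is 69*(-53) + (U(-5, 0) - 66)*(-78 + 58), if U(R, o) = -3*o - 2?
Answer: -2297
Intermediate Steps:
U(R, o) = -2 - 3*o
69*(-53) + (U(-5, 0) - 66)*(-78 + 58) = 69*(-53) + ((-2 - 3*0) - 66)*(-78 + 58) = -3657 + ((-2 + 0) - 66)*(-20) = -3657 + (-2 - 66)*(-20) = -3657 - 68*(-20) = -3657 + 1360 = -2297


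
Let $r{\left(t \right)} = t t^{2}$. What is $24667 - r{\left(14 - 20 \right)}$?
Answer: $24883$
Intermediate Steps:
$r{\left(t \right)} = t^{3}$
$24667 - r{\left(14 - 20 \right)} = 24667 - \left(14 - 20\right)^{3} = 24667 - \left(-6\right)^{3} = 24667 - -216 = 24667 + 216 = 24883$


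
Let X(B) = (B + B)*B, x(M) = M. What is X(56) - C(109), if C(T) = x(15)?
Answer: 6257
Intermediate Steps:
C(T) = 15
X(B) = 2*B² (X(B) = (2*B)*B = 2*B²)
X(56) - C(109) = 2*56² - 1*15 = 2*3136 - 15 = 6272 - 15 = 6257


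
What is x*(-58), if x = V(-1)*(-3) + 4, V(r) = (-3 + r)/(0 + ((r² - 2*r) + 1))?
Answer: -406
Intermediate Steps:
V(r) = (-3 + r)/(1 + r² - 2*r) (V(r) = (-3 + r)/(0 + (1 + r² - 2*r)) = (-3 + r)/(1 + r² - 2*r))
x = 7 (x = ((-3 - 1)/(1 + (-1)² - 2*(-1)))*(-3) + 4 = (-4/(1 + 1 + 2))*(-3) + 4 = (-4/4)*(-3) + 4 = ((¼)*(-4))*(-3) + 4 = -1*(-3) + 4 = 3 + 4 = 7)
x*(-58) = 7*(-58) = -406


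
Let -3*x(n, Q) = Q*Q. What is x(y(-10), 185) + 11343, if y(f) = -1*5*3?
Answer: -196/3 ≈ -65.333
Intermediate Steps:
y(f) = -15 (y(f) = -5*3 = -15)
x(n, Q) = -Q²/3 (x(n, Q) = -Q*Q/3 = -Q²/3)
x(y(-10), 185) + 11343 = -⅓*185² + 11343 = -⅓*34225 + 11343 = -34225/3 + 11343 = -196/3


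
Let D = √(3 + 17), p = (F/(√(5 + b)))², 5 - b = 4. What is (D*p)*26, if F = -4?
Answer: 416*√5/3 ≈ 310.07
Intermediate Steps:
b = 1 (b = 5 - 1*4 = 5 - 4 = 1)
p = 8/3 (p = (-4/√(5 + 1))² = (-4*√6/6)² = (-2*√6/3)² = 8/3 ≈ 2.6667)
D = 2*√5 (D = √20 = 2*√5 ≈ 4.4721)
(D*p)*26 = ((2*√5)*(8/3))*26 = (16*√5/3)*26 = 416*√5/3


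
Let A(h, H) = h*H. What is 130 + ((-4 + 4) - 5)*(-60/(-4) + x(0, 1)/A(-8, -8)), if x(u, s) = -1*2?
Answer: 1765/32 ≈ 55.156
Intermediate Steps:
A(h, H) = H*h
x(u, s) = -2
130 + ((-4 + 4) - 5)*(-60/(-4) + x(0, 1)/A(-8, -8)) = 130 + ((-4 + 4) - 5)*(-60/(-4) - 2/((-8*(-8)))) = 130 + (0 - 5)*(-60*(-¼) - 2/64) = 130 - 5*(15 - 2*1/64) = 130 - 5*(15 - 1/32) = 130 - 5*479/32 = 130 - 2395/32 = 1765/32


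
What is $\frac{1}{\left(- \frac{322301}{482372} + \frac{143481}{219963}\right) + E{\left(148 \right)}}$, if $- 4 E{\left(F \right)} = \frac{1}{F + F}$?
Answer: $- \frac{550996170208}{9205562555} \approx -59.855$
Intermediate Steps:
$E{\left(F \right)} = - \frac{1}{8 F}$ ($E{\left(F \right)} = - \frac{1}{4 \left(F + F\right)} = - \frac{1}{4 \cdot 2 F} = - \frac{\frac{1}{2} \frac{1}{F}}{4} = - \frac{1}{8 F}$)
$\frac{1}{\left(- \frac{322301}{482372} + \frac{143481}{219963}\right) + E{\left(148 \right)}} = \frac{1}{\left(- \frac{322301}{482372} + \frac{143481}{219963}\right) - \frac{1}{8 \cdot 148}} = \frac{1}{\left(\left(-322301\right) \frac{1}{482372} + 143481 \cdot \frac{1}{219963}\right) - \frac{1}{1184}} = \frac{1}{\left(- \frac{322301}{482372} + \frac{47827}{73321}\right) - \frac{1}{1184}} = \frac{1}{- \frac{29527683}{1861473548} - \frac{1}{1184}} = \frac{1}{- \frac{9205562555}{550996170208}} = - \frac{550996170208}{9205562555}$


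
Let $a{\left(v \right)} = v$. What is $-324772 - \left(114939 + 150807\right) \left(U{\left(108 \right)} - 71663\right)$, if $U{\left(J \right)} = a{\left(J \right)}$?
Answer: $19015130258$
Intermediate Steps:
$U{\left(J \right)} = J$
$-324772 - \left(114939 + 150807\right) \left(U{\left(108 \right)} - 71663\right) = -324772 - \left(114939 + 150807\right) \left(108 - 71663\right) = -324772 - 265746 \left(108 + \left(-113053 + 41390\right)\right) = -324772 - 265746 \left(108 - 71663\right) = -324772 - 265746 \left(-71555\right) = -324772 - -19015455030 = -324772 + 19015455030 = 19015130258$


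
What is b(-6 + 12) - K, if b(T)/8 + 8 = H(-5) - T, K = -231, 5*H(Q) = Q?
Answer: 111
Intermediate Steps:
H(Q) = Q/5
b(T) = -72 - 8*T (b(T) = -64 + 8*((1/5)*(-5) - T) = -64 + 8*(-1 - T) = -64 + (-8 - 8*T) = -72 - 8*T)
b(-6 + 12) - K = (-72 - 8*(-6 + 12)) - 1*(-231) = (-72 - 8*6) + 231 = (-72 - 48) + 231 = -120 + 231 = 111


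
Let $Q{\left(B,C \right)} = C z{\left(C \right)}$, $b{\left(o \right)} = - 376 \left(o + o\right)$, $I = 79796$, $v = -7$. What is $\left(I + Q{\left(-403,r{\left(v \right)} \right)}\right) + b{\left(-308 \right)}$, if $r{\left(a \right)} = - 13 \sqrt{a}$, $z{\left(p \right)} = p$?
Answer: $310229$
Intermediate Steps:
$b{\left(o \right)} = - 752 o$ ($b{\left(o \right)} = - 376 \cdot 2 o = - 752 o$)
$Q{\left(B,C \right)} = C^{2}$ ($Q{\left(B,C \right)} = C C = C^{2}$)
$\left(I + Q{\left(-403,r{\left(v \right)} \right)}\right) + b{\left(-308 \right)} = \left(79796 + \left(- 13 \sqrt{-7}\right)^{2}\right) - -231616 = \left(79796 + \left(- 13 i \sqrt{7}\right)^{2}\right) + 231616 = \left(79796 - 1183\right) + 231616 = 78613 + 231616 = 310229$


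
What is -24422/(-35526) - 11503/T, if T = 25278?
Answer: 11593541/49890346 ≈ 0.23238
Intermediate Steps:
-24422/(-35526) - 11503/T = -24422/(-35526) - 11503/25278 = -24422*(-1/35526) - 11503*1/25278 = 12211/17763 - 11503/25278 = 11593541/49890346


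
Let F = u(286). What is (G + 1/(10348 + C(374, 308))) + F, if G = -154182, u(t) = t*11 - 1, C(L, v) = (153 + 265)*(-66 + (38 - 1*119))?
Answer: -7717688627/51098 ≈ -1.5104e+5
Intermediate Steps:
C(L, v) = -61446 (C(L, v) = 418*(-66 + (38 - 119)) = 418*(-66 - 81) = 418*(-147) = -61446)
u(t) = -1 + 11*t (u(t) = 11*t - 1 = -1 + 11*t)
F = 3145 (F = -1 + 11*286 = -1 + 3146 = 3145)
(G + 1/(10348 + C(374, 308))) + F = (-154182 + 1/(10348 - 61446)) + 3145 = (-154182 + 1/(-51098)) + 3145 = (-154182 - 1/51098) + 3145 = -7878391837/51098 + 3145 = -7717688627/51098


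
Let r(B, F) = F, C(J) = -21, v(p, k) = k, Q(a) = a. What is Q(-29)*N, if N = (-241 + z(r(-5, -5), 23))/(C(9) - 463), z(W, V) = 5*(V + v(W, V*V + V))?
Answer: 38193/242 ≈ 157.82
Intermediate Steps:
z(W, V) = 5*V**2 + 10*V (z(W, V) = 5*(V + (V*V + V)) = 5*(V + (V**2 + V)) = 5*(V + (V + V**2)) = 5*(V**2 + 2*V) = 5*V**2 + 10*V)
N = -1317/242 (N = (-241 + 5*23*(2 + 23))/(-21 - 463) = (-241 + 5*23*25)/(-484) = (-241 + 2875)*(-1/484) = 2634*(-1/484) = -1317/242 ≈ -5.4421)
Q(-29)*N = -29*(-1317/242) = 38193/242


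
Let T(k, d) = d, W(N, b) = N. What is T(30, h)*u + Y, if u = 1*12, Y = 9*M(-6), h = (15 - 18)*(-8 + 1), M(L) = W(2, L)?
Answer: 270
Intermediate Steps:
M(L) = 2
h = 21 (h = -3*(-7) = 21)
Y = 18 (Y = 9*2 = 18)
u = 12
T(30, h)*u + Y = 21*12 + 18 = 252 + 18 = 270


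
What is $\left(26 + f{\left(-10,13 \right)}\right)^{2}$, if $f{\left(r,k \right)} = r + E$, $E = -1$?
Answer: $225$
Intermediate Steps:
$f{\left(r,k \right)} = -1 + r$ ($f{\left(r,k \right)} = r - 1 = -1 + r$)
$\left(26 + f{\left(-10,13 \right)}\right)^{2} = \left(26 - 11\right)^{2} = 15^{2} = 225$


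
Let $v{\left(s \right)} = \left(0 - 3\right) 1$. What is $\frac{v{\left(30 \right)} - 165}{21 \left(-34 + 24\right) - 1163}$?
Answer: $\frac{168}{1373} \approx 0.12236$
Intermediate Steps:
$v{\left(s \right)} = -3$ ($v{\left(s \right)} = \left(-3\right) 1 = -3$)
$\frac{v{\left(30 \right)} - 165}{21 \left(-34 + 24\right) - 1163} = \frac{-3 - 165}{21 \left(-34 + 24\right) - 1163} = - \frac{168}{21 \left(-10\right) - 1163} = - \frac{168}{-210 - 1163} = - \frac{168}{-1373} = \left(-168\right) \left(- \frac{1}{1373}\right) = \frac{168}{1373}$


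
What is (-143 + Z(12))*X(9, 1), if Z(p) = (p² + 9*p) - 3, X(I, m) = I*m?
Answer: 954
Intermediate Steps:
Z(p) = -3 + p² + 9*p
(-143 + Z(12))*X(9, 1) = (-143 + (-3 + 12² + 9*12))*(9*1) = (-143 + (-3 + 144 + 108))*9 = (-143 + 249)*9 = 106*9 = 954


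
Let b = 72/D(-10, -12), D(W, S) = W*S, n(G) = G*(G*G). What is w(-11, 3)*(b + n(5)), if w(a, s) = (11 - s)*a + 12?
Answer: -47728/5 ≈ -9545.6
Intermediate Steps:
n(G) = G**3 (n(G) = G*G**2 = G**3)
D(W, S) = S*W
b = 3/5 (b = 72/((-12*(-10))) = 72/120 = 72*(1/120) = 3/5 ≈ 0.60000)
w(a, s) = 12 + a*(11 - s) (w(a, s) = a*(11 - s) + 12 = 12 + a*(11 - s))
w(-11, 3)*(b + n(5)) = (12 + 11*(-11) - 1*(-11)*3)*(3/5 + 5**3) = (12 - 121 + 33)*(3/5 + 125) = -76*628/5 = -47728/5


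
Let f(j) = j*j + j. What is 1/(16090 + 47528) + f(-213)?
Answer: 2872734409/63618 ≈ 45156.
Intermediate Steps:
f(j) = j + j**2 (f(j) = j**2 + j = j + j**2)
1/(16090 + 47528) + f(-213) = 1/(16090 + 47528) - 213*(1 - 213) = 1/63618 - 213*(-212) = 1/63618 + 45156 = 2872734409/63618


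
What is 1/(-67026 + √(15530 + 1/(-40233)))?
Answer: -2696657058/180745511151019 - √25138322267937/180745511151019 ≈ -1.4947e-5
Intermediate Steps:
1/(-67026 + √(15530 + 1/(-40233))) = 1/(-67026 + √(15530 - 1/40233)) = 1/(-67026 + √(624818489/40233)) = 1/(-67026 + √25138322267937/40233)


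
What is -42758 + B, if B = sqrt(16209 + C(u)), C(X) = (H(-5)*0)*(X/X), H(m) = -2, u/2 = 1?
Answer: -42758 + 3*sqrt(1801) ≈ -42631.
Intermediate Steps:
u = 2 (u = 2*1 = 2)
C(X) = 0 (C(X) = (-2*0)*(X/X) = 0*1 = 0)
B = 3*sqrt(1801) (B = sqrt(16209 + 0) = sqrt(16209) = 3*sqrt(1801) ≈ 127.31)
-42758 + B = -42758 + 3*sqrt(1801)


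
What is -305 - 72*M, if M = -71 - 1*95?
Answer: 11647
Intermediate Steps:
M = -166 (M = -71 - 95 = -166)
-305 - 72*M = -305 - 72*(-166) = -305 + 11952 = 11647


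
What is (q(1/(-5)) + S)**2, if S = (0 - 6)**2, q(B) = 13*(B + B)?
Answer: 23716/25 ≈ 948.64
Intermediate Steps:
q(B) = 26*B (q(B) = 13*(2*B) = 26*B)
S = 36 (S = (-6)**2 = 36)
(q(1/(-5)) + S)**2 = (26/(-5) + 36)**2 = (26*(-1/5) + 36)**2 = (-26/5 + 36)**2 = (154/5)**2 = 23716/25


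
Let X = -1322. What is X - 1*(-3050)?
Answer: 1728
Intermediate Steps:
X - 1*(-3050) = -1322 - 1*(-3050) = -1322 + 3050 = 1728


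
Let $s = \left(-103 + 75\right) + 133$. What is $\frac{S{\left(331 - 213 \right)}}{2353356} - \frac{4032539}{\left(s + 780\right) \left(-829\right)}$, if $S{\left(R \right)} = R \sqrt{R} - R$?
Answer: $\frac{1581652213069}{287762488290} + \frac{59 \sqrt{118}}{1176678} \approx 5.4969$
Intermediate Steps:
$S{\left(R \right)} = R^{\frac{3}{2}} - R$
$s = 105$ ($s = -28 + 133 = 105$)
$\frac{S{\left(331 - 213 \right)}}{2353356} - \frac{4032539}{\left(s + 780\right) \left(-829\right)} = \frac{\left(331 - 213\right)^{\frac{3}{2}} - \left(331 - 213\right)}{2353356} - \frac{4032539}{\left(105 + 780\right) \left(-829\right)} = \left(\left(331 - 213\right)^{\frac{3}{2}} - \left(331 - 213\right)\right) \frac{1}{2353356} - \frac{4032539}{885 \left(-829\right)} = \left(118^{\frac{3}{2}} - 118\right) \frac{1}{2353356} - \frac{4032539}{-733665} = \left(118 \sqrt{118} - 118\right) \frac{1}{2353356} - - \frac{4032539}{733665} = \left(-118 + 118 \sqrt{118}\right) \frac{1}{2353356} + \frac{4032539}{733665} = \left(- \frac{59}{1176678} + \frac{59 \sqrt{118}}{1176678}\right) + \frac{4032539}{733665} = \frac{1581652213069}{287762488290} + \frac{59 \sqrt{118}}{1176678}$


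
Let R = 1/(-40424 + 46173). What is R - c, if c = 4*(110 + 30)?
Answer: -3219439/5749 ≈ -560.00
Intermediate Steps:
c = 560 (c = 4*140 = 560)
R = 1/5749 ≈ 0.00017394
R - c = 1/5749 - 1*560 = 1/5749 - 560 = -3219439/5749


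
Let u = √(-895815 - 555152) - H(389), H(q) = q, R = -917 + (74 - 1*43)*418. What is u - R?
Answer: -12430 + I*√1450967 ≈ -12430.0 + 1204.6*I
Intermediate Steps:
R = 12041 (R = -917 + (74 - 43)*418 = -917 + 31*418 = -917 + 12958 = 12041)
u = -389 + I*√1450967 (u = √(-895815 - 555152) - 1*389 = √(-1450967) - 389 = I*√1450967 - 389 = -389 + I*√1450967 ≈ -389.0 + 1204.6*I)
u - R = (-389 + I*√1450967) - 1*12041 = (-389 + I*√1450967) - 12041 = -12430 + I*√1450967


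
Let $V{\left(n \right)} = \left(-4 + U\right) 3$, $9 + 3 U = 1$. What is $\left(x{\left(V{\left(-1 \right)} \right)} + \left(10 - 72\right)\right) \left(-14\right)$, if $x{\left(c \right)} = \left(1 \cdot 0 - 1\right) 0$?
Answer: $868$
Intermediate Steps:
$U = - \frac{8}{3}$ ($U = -3 + \frac{1}{3} \cdot 1 = -3 + \frac{1}{3} = - \frac{8}{3} \approx -2.6667$)
$V{\left(n \right)} = -20$ ($V{\left(n \right)} = \left(-4 - \frac{8}{3}\right) 3 = \left(- \frac{20}{3}\right) 3 = -20$)
$x{\left(c \right)} = 0$ ($x{\left(c \right)} = \left(0 - 1\right) 0 = \left(-1\right) 0 = 0$)
$\left(x{\left(V{\left(-1 \right)} \right)} + \left(10 - 72\right)\right) \left(-14\right) = \left(0 + \left(10 - 72\right)\right) \left(-14\right) = \left(0 - 62\right) \left(-14\right) = \left(-62\right) \left(-14\right) = 868$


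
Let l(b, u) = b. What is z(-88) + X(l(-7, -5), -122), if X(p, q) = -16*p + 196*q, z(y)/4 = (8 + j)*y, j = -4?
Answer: -25208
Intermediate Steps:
z(y) = 16*y (z(y) = 4*((8 - 4)*y) = 4*(4*y) = 16*y)
z(-88) + X(l(-7, -5), -122) = 16*(-88) + (-16*(-7) + 196*(-122)) = -1408 + (112 - 23912) = -1408 - 23800 = -25208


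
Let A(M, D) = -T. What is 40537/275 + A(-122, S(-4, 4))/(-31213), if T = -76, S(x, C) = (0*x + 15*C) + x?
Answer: 1265260481/8583575 ≈ 147.40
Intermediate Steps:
S(x, C) = x + 15*C (S(x, C) = (0 + 15*C) + x = 15*C + x = x + 15*C)
A(M, D) = 76 (A(M, D) = -1*(-76) = 76)
40537/275 + A(-122, S(-4, 4))/(-31213) = 40537/275 + 76/(-31213) = 40537*(1/275) + 76*(-1/31213) = 40537/275 - 76/31213 = 1265260481/8583575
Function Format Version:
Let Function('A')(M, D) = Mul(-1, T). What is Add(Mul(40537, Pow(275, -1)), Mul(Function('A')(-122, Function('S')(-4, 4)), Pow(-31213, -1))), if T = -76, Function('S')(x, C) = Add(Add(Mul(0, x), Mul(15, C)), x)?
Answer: Rational(1265260481, 8583575) ≈ 147.40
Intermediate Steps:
Function('S')(x, C) = Add(x, Mul(15, C)) (Function('S')(x, C) = Add(Add(0, Mul(15, C)), x) = Add(Mul(15, C), x) = Add(x, Mul(15, C)))
Function('A')(M, D) = 76 (Function('A')(M, D) = Mul(-1, -76) = 76)
Add(Mul(40537, Pow(275, -1)), Mul(Function('A')(-122, Function('S')(-4, 4)), Pow(-31213, -1))) = Add(Mul(40537, Pow(275, -1)), Mul(76, Pow(-31213, -1))) = Add(Mul(40537, Rational(1, 275)), Mul(76, Rational(-1, 31213))) = Add(Rational(40537, 275), Rational(-76, 31213)) = Rational(1265260481, 8583575)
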